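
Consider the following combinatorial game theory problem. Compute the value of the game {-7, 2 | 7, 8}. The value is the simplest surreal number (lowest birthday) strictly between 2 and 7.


Left options: {-7, 2}, max = 2
Right options: {7, 8}, min = 7
All options are numbers and max(Left) < min(Right), so by the simplicity theorem the value is the simplest (earliest-born) number strictly between 2 and 7.
Integers 3 through 6 all lie strictly between 2 and 7.
Among integers, the simplest (lowest birthday = smallest |n|; 0 is born on day 0, +-n on day n) is 3.
No non-integer in the interval can be simpler: if x is a non-integer in the interval, then floor(x) or ceil(x) also lies in the interval (the interval contains an integer), and both are proper prefixes of x's sign expansion, i.e. born earlier. So the game value is 3.
Game value = 3

3


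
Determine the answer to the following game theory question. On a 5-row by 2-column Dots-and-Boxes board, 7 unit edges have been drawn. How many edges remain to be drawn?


Grid: 5 x 2 boxes, i.e. 6 rows and 3 columns of dots.
Horizontal edges: (rows + 1) * cols = 6 * 2 = 12
Vertical edges: rows * (cols + 1) = 5 * 3 = 15
Total edges: 12 + 15 = 27
Edges drawn: 7
Remaining: 27 - 7 = 20

20


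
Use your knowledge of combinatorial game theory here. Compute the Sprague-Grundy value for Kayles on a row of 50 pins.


Kayles: a move removes 1 or 2 adjacent pins from a contiguous row.
Removing pins from a row of k leaves two independent rows (a, b) with a + b = k - 1 (one pin) or a + b = k - 2 (two pins); an end removal gives a = 0.
By Sprague-Grundy, G(k) = mex{ G(a) XOR G(b) } over all these splits. G(0) = 0.
G(1): splits (0,0):0^0=0 -> mex({0}) = 1
G(2): splits (0,1):0^1=1 (0,0):0^0=0 -> mex({0, 1}) = 2
G(3): splits (0,2):0^2=2 (1,1):1^1=0 (0,1):0^1=1 -> mex({0, 1, 2}) = 3
G(4): splits (0,3):0^3=3 (1,2):1^2=3 (0,2):0^2=2 (1,1):1^1=0 -> mex({0, 2, 3}) = 1
G(5): splits (0,4):0^1=1 (1,3):1^3=2 (2,2):2^2=0 (0,3):0^3=3 (1,2):1^2=3 -> mex({0, 1, 2, 3}) = 4
G(6) = mex({0, 1, 2, 4}) = 3
G(7) = mex({0, 1, 3, 4, 5}) = 2
G(8) = mex({0, 2, 3, 5, 6}) = 1
G(9) = mex({0, 1, 2, 3, 6, 7}) = 4
G(10) = mex({0, 1, 3, 4, 5, 7}) = 2
G(11) = mex({0, 1, 2, 3, 4, 5}) = 6
G(12) = mex({0, 1, 2, 3, 5, 6, 7}) = 4
G(13) = mex({0, 2, 3, 4, 6, 7}) = 1
G(14) = mex({0, 1, 4, 5, 6, 7}) = 2
G(15) = mex({0, 1, 2, 3, 4, 5, 6}) = 7
G(16) = mex({0, 2, 3, 5, 6, 7}) = 1
G(17) = mex({0, 1, 2, 3, 5, 6, 7}) = 4
G(18) = mex({0, 1, 2, 4, 5, 6}) = 3
G(19) = mex({0, 1, 3, 4, 5, 7}) = 2
G(20) = mex({0, 2, 3, 4, 5, 6, 7}) = 1
G(21) = mex({0, 1, 2, 3, 5, 6, 7}) = 4
G(22) = mex({0, 1, 2, 3, 4, 5, 7}) = 6
G(23) = mex({0, 1, 2, 3, 4, 5, 6}) = 7
G(24) = mex({0, 1, 2, 3, 5, 6, 7}) = 4
G(25) = mex({0, 2, 3, 4, 6, 7}) = 1
G(26) = mex({0, 1, 3, 4, 5, 6, 7}) = 2
G(27) = mex({0, 1, 2, 3, 4, 5, 6, 7}) = 8
G(28) = mex({0, 1, 2, 3, 4, 6, 7, 8}) = 5
G(29) = mex({0, 1, 2, 3, 5, 6, 7, 8, 9}) = 4
G(30) = mex({0, 1, 2, 3, 4, 5, 6, 9, 10}) = 7
G(31) = mex({0, 1, 3, 4, 5, 7, 10, 11}) = 2
G(32) = mex({0, 2, 3, 4, 5, 6, 7, 9, 11}) = 1
G(33) = mex({0, 1, 2, 3, 4, 5, 6, 7, 9, 12}) = 8
G(34) = mex({0, 1, 2, 3, 4, 5, 7, 8, 11, 12}) = 6
G(35) = mex({0, 1, 2, 3, 4, 5, 6, 8, 9, 10, 11}) = 7
G(36) = mex({0, 1, 2, 3, 5, 6, 7, 9, 10}) = 4
G(37) = mex({0, 2, 3, 4, 6, 7, 9, 10, 11, 12}) = 1
G(38) = mex({0, 1, 3, 4, 5, 6, 7, 9, 10, 11, 12}) = 2
G(39) = mex({0, 1, 2, 4, 5, 6, 7, 9, 10, 12, 14}) = 3
G(40) = mex({0, 2, 3, 4, 6, 7, 11, 12, 14}) = 1
G(41) = mex({0, 1, 2, 3, 5, 6, 7, 9, 10, 11, 12}) = 4
G(42) = mex({0, 1, 2, 3, 4, 5, 6, 9, 10}) = 7
G(43) = mex({0, 1, 3, 4, 5, 7, 9, 10, 12, 15}) = 2
G(44) = mex({0, 2, 3, 4, 5, 6, 7, 9, 10, 12, 15}) = 1
G(45) = mex({0, 1, 2, 3, 4, 5, 6, 7, 9, 10, 12, 14}) = 8
G(46) = mex({0, 1, 3, 4, 5, 7, 8, 11, 12, 14}) = 2
G(47) = mex({0, 1, 2, 3, 4, 5, 6, 8, 9, 10, 11, 12}) = 7
G(48) = mex({0, 1, 2, 3, 5, 6, 7, 9, 10}) = 4
G(49) = mex({0, 2, 3, 4, 6, 7, 9, 10, 11, 12, 15}) = 1
G(50) = mex({0, 1, 4, 5, 6, 7, 9, 11, 12, 14, 15}) = 2
Therefore G(50) = 2.

2


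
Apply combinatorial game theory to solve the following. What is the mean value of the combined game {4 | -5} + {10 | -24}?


G1 = {4 | -5}, G2 = {10 | -24}
Each is a switch {a | b} with numbers a > b; its mean value is (a + b)/2, and mean value is additive over game sums: m(G1 + G2) = m(G1) + m(G2).
Mean of G1 = (4 + (-5))/2 = -1/2 = -1/2
Mean of G2 = (10 + (-24))/2 = -14/2 = -7
Mean of G1 + G2 = -1/2 + -7 = -15/2

-15/2


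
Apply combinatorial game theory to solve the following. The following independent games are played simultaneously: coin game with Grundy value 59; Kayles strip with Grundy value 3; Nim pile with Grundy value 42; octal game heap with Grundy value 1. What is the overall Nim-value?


By the Sprague-Grundy theorem, the Grundy value of a sum of games is the XOR of individual Grundy values.
coin game: Grundy value = 59. Running XOR: 0 XOR 59 = 59
Kayles strip: Grundy value = 3. Running XOR: 59 XOR 3 = 56
Nim pile: Grundy value = 42. Running XOR: 56 XOR 42 = 18
octal game heap: Grundy value = 1. Running XOR: 18 XOR 1 = 19
The combined Grundy value is 19.

19


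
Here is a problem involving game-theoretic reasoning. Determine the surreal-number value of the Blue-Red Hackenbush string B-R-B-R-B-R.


Edges (from ground): B-R-B-R-B-R
By Berlekamp's sign-expansion rule, a Blue-Red Hackenbush stalk has the value of the surreal number whose sign sequence is the edge sequence with B -> + and R -> -.
Sign sequence: +-+-+-
Trace the sign expansion in the surreal number tree, starting from 0:
Edge 1: B (sign +) -> bounds (0, +inf), value = 1
Edge 2: R (sign -) -> bounds (0, 1), value = 1/2
Edge 3: B (sign +) -> bounds (1/2, 1), value = 3/4
Edge 4: R (sign -) -> bounds (1/2, 3/4), value = 5/8
Edge 5: B (sign +) -> bounds (5/8, 3/4), value = 11/16
Edge 6: R (sign -) -> bounds (5/8, 11/16), value = 21/32
Game value = 21/32

21/32


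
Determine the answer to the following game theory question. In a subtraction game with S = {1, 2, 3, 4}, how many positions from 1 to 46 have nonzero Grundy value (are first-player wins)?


Subtraction set S = {1, 2, 3, 4}, so G(n) = n mod 5.
G(n) = 0 when n is a multiple of 5.
Multiples of 5 in [1, 46]: 9
N-positions (nonzero Grundy) = 46 - 9 = 37

37


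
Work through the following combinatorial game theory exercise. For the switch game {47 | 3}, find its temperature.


The game is {47 | 3}, a switch {a | b} with numbers a > b.
Cooling {a | b} by t gives {a - t | b + t}, which stops being hot when a - t = b + t, i.e. at t = (a - b)/2. So the temperature of a switch is (a - b)/2.
Temperature = (Left option - Right option) / 2
= (47 - (3)) / 2
= 44 / 2
= 22

22


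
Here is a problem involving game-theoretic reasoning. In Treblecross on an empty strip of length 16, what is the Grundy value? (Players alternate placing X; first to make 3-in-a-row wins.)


Treblecross: place X on empty cells; 3-in-a-row wins.
Playing within two cells of an existing X lets the opponent win at once, so sensible play treats the cells i-2..i+2 around each X as dead. The player left with no safe cell loses, so this is a normal-play take-away game on strips of safe cells.
Placing X at cell i (0-indexed) of a strip of k safe cells leaves independent strips of sizes max(0, i-2) and max(0, k-i-3). Hence G(k) = mex{ G(max(0,i-2)) XOR G(max(0,k-i-3)) : 0 <= i < k }, with G(0) = 0.
G(1): splits (0,0):0^0=0 -> mex({0}) = 1
G(2): splits (0,0):0^0=0 -> mex({0}) = 1
G(3): splits (0,0):0^0=0 -> mex({0}) = 1
G(4): splits (0,1):0^1=1 (0,0):0^0=0 -> mex({0, 1}) = 2
G(5): splits (0,2):0^1=1 (0,1):0^1=1 (0,0):0^0=0 -> mex({0, 1}) = 2
G(6) = mex({1}) = 0
G(7) = mex({0, 1, 2}) = 3
G(8) = mex({0, 1, 2}) = 3
G(9) = mex({0, 2}) = 1
G(10) = mex({0, 2, 3}) = 1
G(11) = mex({0, 3}) = 1
G(12) = mex({1, 3}) = 0
G(13) = mex({0, 1, 2, 3}) = 4
G(14) = mex({0, 1, 2}) = 3
G(15) = mex({0, 1, 2}) = 3
G(16) = mex({0, 1, 2, 4}) = 3
Therefore G(16) = 3.

3


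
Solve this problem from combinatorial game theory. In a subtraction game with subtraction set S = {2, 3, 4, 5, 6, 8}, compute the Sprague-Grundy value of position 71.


The subtraction set is S = {2, 3, 4, 5, 6, 8}.
G(k) = mex{ G(k - s) : s in S, s <= k }. We compute iteratively: G(0) = 0.
G(1) = mex({}) = 0
G(2) = mex({0}) = 1
G(3) = mex({0}) = 1
G(4) = mex({0, 1}) = 2
G(5) = mex({0, 1}) = 2
G(6) = mex({0, 1, 2}) = 3
G(7) = mex({0, 1, 2}) = 3
G(8) = mex({0, 1, 2, 3}) = 4
G(9) = mex({0, 1, 2, 3}) = 4
G(10) = mex({1, 2, 3, 4}) = 0
G(11) = mex({1, 2, 3, 4}) = 0
G(12) = mex({0, 2, 3, 4}) = 1
G(13) = mex({0, 2, 3, 4}) = 1
G(14) = mex({0, 1, 3, 4}) = 2
G(15) = mex({0, 1, 3, 4}) = 2
G(16) = mex({0, 1, 2, 4}) = 3
G(17) = mex({0, 1, 2, 4}) = 3
Observe that G(10)..G(17) = 0, 0, 1, 1, 2, 2, 3, 3 repeats G(0)..G(7) = 0, 0, 1, 1, 2, 2, 3, 3.
For k >= max(S) = 8, G(k) is determined by the previous 8 values G(k-8)..G(k-1); a window of 8 consecutive values has recurred shifted by 10, so by induction G(k + 10) = G(k) for all k >= 0: the sequence is periodic from the start with period 10.
One period: G(0..9) = 0, 0, 1, 1, 2, 2, 3, 3, 4, 4.
71 mod 10 = 1, so G(71) = G(1) = 0.

0


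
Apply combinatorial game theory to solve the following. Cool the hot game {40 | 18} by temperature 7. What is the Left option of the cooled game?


Original game: {40 | 18} (a switch {a | b} with a > b).
Cooling by t (for t below the temperature (a - b)/2 = 11) taxes each move by t: {a | b} cooled by t is {a - t | b + t}.
Cooling amount: t = 7
Cooled Left option: 40 - 7 = 33
Cooled Right option: 18 + 7 = 25
Cooled game: {33 | 25}
Left option = 33

33


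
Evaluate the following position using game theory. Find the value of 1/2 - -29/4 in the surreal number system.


x = 1/2, y = -29/4
Converting to common denominator: 4
x = 2/4, y = -29/4
x - y = 1/2 - -29/4 = 31/4

31/4


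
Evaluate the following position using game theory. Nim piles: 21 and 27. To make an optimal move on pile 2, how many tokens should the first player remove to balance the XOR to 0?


Piles: 21 and 27
Current XOR: 21 XOR 27 = 14 (non-zero, so this is an N-position).
To make the XOR zero, we need to find a move that balances the piles.
For pile 2 (size 27): target = 27 XOR 14 = 21
We reduce pile 2 from 27 to 21.
Tokens removed: 27 - 21 = 6
Verification: 21 XOR 21 = 0

6


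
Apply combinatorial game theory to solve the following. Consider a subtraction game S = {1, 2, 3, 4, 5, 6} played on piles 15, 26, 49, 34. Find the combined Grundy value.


Subtraction set: {1, 2, 3, 4, 5, 6}
For this subtraction set, G(n) = n mod 7 (period = max + 1 = 7).
Pile 1 (size 15): G(15) = 15 mod 7 = 1
Pile 2 (size 26): G(26) = 26 mod 7 = 5
Pile 3 (size 49): G(49) = 49 mod 7 = 0
Pile 4 (size 34): G(34) = 34 mod 7 = 6
Total Grundy value = XOR of all: 1 XOR 5 XOR 0 XOR 6 = 2

2


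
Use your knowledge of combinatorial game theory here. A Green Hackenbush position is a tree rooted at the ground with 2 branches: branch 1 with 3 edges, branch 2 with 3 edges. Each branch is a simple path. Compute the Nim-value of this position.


The tree has 2 branches from the ground vertex.
In Green Hackenbush, the Nim-value of a simple path of length k is k.
Branch 1: length 3, Nim-value = 3
Branch 2: length 3, Nim-value = 3
Total Nim-value = XOR of all branch values:
0 XOR 3 = 3
3 XOR 3 = 0
Nim-value of the tree = 0

0


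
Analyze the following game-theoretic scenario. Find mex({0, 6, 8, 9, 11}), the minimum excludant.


Set = {0, 6, 8, 9, 11}
0 is in the set.
1 is NOT in the set. This is the mex.
mex = 1

1


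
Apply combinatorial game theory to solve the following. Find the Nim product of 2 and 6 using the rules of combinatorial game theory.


Nim multiplication is bilinear over XOR: (u XOR v) * w = (u*w) XOR (v*w).
So we split each operand into its bit components and XOR the pairwise Nim products.
2 = 2 (as XOR of powers of 2).
6 = 2 + 4 (as XOR of powers of 2).
Using the standard Nim-product table on single bits:
  2*2 = 3,   2*4 = 8,   2*8 = 12,
  4*4 = 6,   4*8 = 11,  8*8 = 13,
and  1*x = x (identity), k*l = l*k (commutative).
Pairwise Nim products:
  2 * 2 = 3
  2 * 4 = 8
XOR them: 3 XOR 8 = 11.
Result: 2 * 6 = 11 (in Nim).

11


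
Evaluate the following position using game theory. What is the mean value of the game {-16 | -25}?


Game = {-16 | -25}, a switch {a | b} with numbers a > b.
Its thermograph has left wall a - t and right wall b + t, which meet at t = (a - b)/2, where both equal (a + b)/2. So the mast (mean value) is at (a + b)/2.
Mean = (-16 + (-25))/2 = -41/2 = -41/2

-41/2


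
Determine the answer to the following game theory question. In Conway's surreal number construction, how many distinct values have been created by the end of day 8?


Day 0: {|} = 0 is born. Count = 1.
Day n: the number of surreal numbers born by day n is 2^(n+1) - 1.
By day 0: 2^1 - 1 = 1
By day 1: 2^2 - 1 = 3
By day 2: 2^3 - 1 = 7
By day 3: 2^4 - 1 = 15
By day 4: 2^5 - 1 = 31
By day 5: 2^6 - 1 = 63
By day 6: 2^7 - 1 = 127
By day 7: 2^8 - 1 = 255
By day 8: 2^9 - 1 = 511
By day 8: 511 surreal numbers.

511


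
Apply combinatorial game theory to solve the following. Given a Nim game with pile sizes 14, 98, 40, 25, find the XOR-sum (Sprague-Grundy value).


We need the XOR (exclusive or) of all pile sizes.
After XOR-ing pile 1 (size 14): 0 XOR 14 = 14
After XOR-ing pile 2 (size 98): 14 XOR 98 = 108
After XOR-ing pile 3 (size 40): 108 XOR 40 = 68
After XOR-ing pile 4 (size 25): 68 XOR 25 = 93
The Nim-value of this position is 93.

93


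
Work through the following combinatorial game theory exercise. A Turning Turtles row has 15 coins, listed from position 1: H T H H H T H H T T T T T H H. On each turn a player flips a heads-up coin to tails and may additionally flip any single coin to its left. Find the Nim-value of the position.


Coins: H T H H H T H H T T T T T H H
Key fact: a single head at position k behaves exactly like a Nim heap of size k (turning it to T and optionally flipping a coin at j < k corresponds to moving the heap from k to j, or to 0), and heads combine as a disjunctive sum (two heads at the same place would cancel, matching j XOR j = 0). So the Nim-value is the XOR of the 1-indexed positions of the heads.
Face-up positions (1-indexed): [1, 3, 4, 5, 7, 8, 14, 15]
XOR 0 with 1: 0 XOR 1 = 1
XOR 1 with 3: 1 XOR 3 = 2
XOR 2 with 4: 2 XOR 4 = 6
XOR 6 with 5: 6 XOR 5 = 3
XOR 3 with 7: 3 XOR 7 = 4
XOR 4 with 8: 4 XOR 8 = 12
XOR 12 with 14: 12 XOR 14 = 2
XOR 2 with 15: 2 XOR 15 = 13
Nim-value = 13

13


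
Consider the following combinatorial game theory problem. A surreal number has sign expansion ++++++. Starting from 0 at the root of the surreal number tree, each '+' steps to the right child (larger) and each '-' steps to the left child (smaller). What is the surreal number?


Sign expansion: ++++++
Rule: track bounds (lo, hi), initially (-inf, +inf). On '+', the current value becomes lo and we move to the simplest number in (value, hi): value + 1 if hi = +inf, otherwise the midpoint (value + hi)/2. On '-', the current value becomes hi and we move to value - 1 if lo = -inf, otherwise the midpoint (lo + value)/2.
Start at 0.
Step 1: sign = +, move right. Bounds: (0, +inf). Value = 1
Step 2: sign = +, move right. Bounds: (1, +inf). Value = 2
Step 3: sign = +, move right. Bounds: (2, +inf). Value = 3
Step 4: sign = +, move right. Bounds: (3, +inf). Value = 4
Step 5: sign = +, move right. Bounds: (4, +inf). Value = 5
Step 6: sign = +, move right. Bounds: (5, +inf). Value = 6
The surreal number with sign expansion ++++++ is 6.

6


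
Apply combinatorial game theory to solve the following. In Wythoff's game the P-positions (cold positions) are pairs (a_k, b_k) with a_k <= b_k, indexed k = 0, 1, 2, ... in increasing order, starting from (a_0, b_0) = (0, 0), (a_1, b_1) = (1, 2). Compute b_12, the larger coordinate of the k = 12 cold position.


By Wythoff's theorem, a_k = floor(k * phi) and b_k = floor(k * phi^2) = a_k + k, where phi = (1 + sqrt(5))/2 is the golden ratio.
phi = (1 + sqrt(5))/2 = 1.618034
phi^2 = phi + 1 = 2.618034
k = 12
k * phi^2 = 12 * 2.618034 = 31.416408
b_12 = floor(k * phi^2) = 31 (check: a_12 + k = 19 + 12 = 31)

31


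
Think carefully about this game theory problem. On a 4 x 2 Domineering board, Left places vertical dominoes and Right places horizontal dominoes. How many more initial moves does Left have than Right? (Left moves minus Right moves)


Board is 4 x 2 (rows x cols).
Left (vertical) placements: (rows-1) * cols = 3 * 2 = 6
Right (horizontal) placements: rows * (cols-1) = 4 * 1 = 4
Advantage = Left - Right = 6 - 4 = 2

2


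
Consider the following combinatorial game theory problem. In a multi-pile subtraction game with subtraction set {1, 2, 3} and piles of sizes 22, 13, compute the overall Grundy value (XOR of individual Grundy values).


Subtraction set: {1, 2, 3}
For this subtraction set, G(n) = n mod 4 (period = max + 1 = 4).
Pile 1 (size 22): G(22) = 22 mod 4 = 2
Pile 2 (size 13): G(13) = 13 mod 4 = 1
Total Grundy value = XOR of all: 2 XOR 1 = 3

3


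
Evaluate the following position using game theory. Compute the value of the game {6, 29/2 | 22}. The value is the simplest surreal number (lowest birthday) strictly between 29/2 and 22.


Left options: {6, 29/2}, max = 29/2
Right options: {22}, min = 22
All options are numbers and max(Left) < min(Right), so by the simplicity theorem the value is the simplest (earliest-born) number strictly between 29/2 and 22.
Integers 15 through 21 all lie strictly between 29/2 and 22.
Among integers, the simplest (lowest birthday = smallest |n|; 0 is born on day 0, +-n on day n) is 15.
No non-integer in the interval can be simpler: if x is a non-integer in the interval, then floor(x) or ceil(x) also lies in the interval (the interval contains an integer), and both are proper prefixes of x's sign expansion, i.e. born earlier. So the game value is 15.
Game value = 15

15


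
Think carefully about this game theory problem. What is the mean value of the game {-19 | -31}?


Game = {-19 | -31}, a switch {a | b} with numbers a > b.
Its thermograph has left wall a - t and right wall b + t, which meet at t = (a - b)/2, where both equal (a + b)/2. So the mast (mean value) is at (a + b)/2.
Mean = (-19 + (-31))/2 = -50/2 = -25

-25


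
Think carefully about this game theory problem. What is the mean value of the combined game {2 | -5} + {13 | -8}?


G1 = {2 | -5}, G2 = {13 | -8}
Each is a switch {a | b} with numbers a > b; its mean value is (a + b)/2, and mean value is additive over game sums: m(G1 + G2) = m(G1) + m(G2).
Mean of G1 = (2 + (-5))/2 = -3/2 = -3/2
Mean of G2 = (13 + (-8))/2 = 5/2 = 5/2
Mean of G1 + G2 = -3/2 + 5/2 = 1

1


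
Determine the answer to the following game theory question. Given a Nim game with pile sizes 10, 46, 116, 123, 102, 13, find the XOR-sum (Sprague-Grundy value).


We need the XOR (exclusive or) of all pile sizes.
After XOR-ing pile 1 (size 10): 0 XOR 10 = 10
After XOR-ing pile 2 (size 46): 10 XOR 46 = 36
After XOR-ing pile 3 (size 116): 36 XOR 116 = 80
After XOR-ing pile 4 (size 123): 80 XOR 123 = 43
After XOR-ing pile 5 (size 102): 43 XOR 102 = 77
After XOR-ing pile 6 (size 13): 77 XOR 13 = 64
The Nim-value of this position is 64.

64


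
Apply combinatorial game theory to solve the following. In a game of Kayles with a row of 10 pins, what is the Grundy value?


Kayles: a move removes 1 or 2 adjacent pins from a contiguous row.
Removing pins from a row of k leaves two independent rows (a, b) with a + b = k - 1 (one pin) or a + b = k - 2 (two pins); an end removal gives a = 0.
By Sprague-Grundy, G(k) = mex{ G(a) XOR G(b) } over all these splits. G(0) = 0.
G(1): splits (0,0):0^0=0 -> mex({0}) = 1
G(2): splits (0,1):0^1=1 (0,0):0^0=0 -> mex({0, 1}) = 2
G(3): splits (0,2):0^2=2 (1,1):1^1=0 (0,1):0^1=1 -> mex({0, 1, 2}) = 3
G(4): splits (0,3):0^3=3 (1,2):1^2=3 (0,2):0^2=2 (1,1):1^1=0 -> mex({0, 2, 3}) = 1
G(5): splits (0,4):0^1=1 (1,3):1^3=2 (2,2):2^2=0 (0,3):0^3=3 (1,2):1^2=3 -> mex({0, 1, 2, 3}) = 4
G(6) = mex({0, 1, 2, 4}) = 3
G(7) = mex({0, 1, 3, 4, 5}) = 2
G(8) = mex({0, 2, 3, 5, 6}) = 1
G(9) = mex({0, 1, 2, 3, 6, 7}) = 4
G(10) = mex({0, 1, 3, 4, 5, 7}) = 2
Therefore G(10) = 2.

2


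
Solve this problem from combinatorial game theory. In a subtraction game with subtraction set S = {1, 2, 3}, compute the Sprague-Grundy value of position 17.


The subtraction set is S = {1, 2, 3}.
G(k) = mex{ G(k - s) : s in S, s <= k }. We compute iteratively: G(0) = 0.
G(1) = mex({0}) = 1
G(2) = mex({0, 1}) = 2
G(3) = mex({0, 1, 2}) = 3
G(4) = mex({1, 2, 3}) = 0
G(5) = mex({0, 2, 3}) = 1
G(6) = mex({0, 1, 3}) = 2
Observe that G(4)..G(6) = 0, 1, 2 repeats G(0)..G(2) = 0, 1, 2.
For k >= max(S) = 3, G(k) is determined by the previous 3 values G(k-3)..G(k-1); a window of 3 consecutive values has recurred shifted by 4, so by induction G(k + 4) = G(k) for all k >= 0: the sequence is periodic from the start with period 4.
One period: G(0..3) = 0, 1, 2, 3.
17 mod 4 = 1, so G(17) = G(1) = 1.

1


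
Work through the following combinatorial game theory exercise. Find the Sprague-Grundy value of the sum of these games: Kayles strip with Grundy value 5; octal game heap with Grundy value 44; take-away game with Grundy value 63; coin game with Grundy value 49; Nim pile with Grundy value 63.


By the Sprague-Grundy theorem, the Grundy value of a sum of games is the XOR of individual Grundy values.
Kayles strip: Grundy value = 5. Running XOR: 0 XOR 5 = 5
octal game heap: Grundy value = 44. Running XOR: 5 XOR 44 = 41
take-away game: Grundy value = 63. Running XOR: 41 XOR 63 = 22
coin game: Grundy value = 49. Running XOR: 22 XOR 49 = 39
Nim pile: Grundy value = 63. Running XOR: 39 XOR 63 = 24
The combined Grundy value is 24.

24


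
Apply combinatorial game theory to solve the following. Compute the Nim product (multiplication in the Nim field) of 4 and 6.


Nim multiplication is bilinear over XOR: (u XOR v) * w = (u*w) XOR (v*w).
So we split each operand into its bit components and XOR the pairwise Nim products.
4 = 4 (as XOR of powers of 2).
6 = 2 + 4 (as XOR of powers of 2).
Using the standard Nim-product table on single bits:
  2*2 = 3,   2*4 = 8,   2*8 = 12,
  4*4 = 6,   4*8 = 11,  8*8 = 13,
and  1*x = x (identity), k*l = l*k (commutative).
Pairwise Nim products:
  4 * 2 = 8
  4 * 4 = 6
XOR them: 8 XOR 6 = 14.
Result: 4 * 6 = 14 (in Nim).

14


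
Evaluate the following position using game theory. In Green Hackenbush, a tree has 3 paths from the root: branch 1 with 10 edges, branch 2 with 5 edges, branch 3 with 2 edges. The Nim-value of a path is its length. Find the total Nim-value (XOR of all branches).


The tree has 3 branches from the ground vertex.
In Green Hackenbush, the Nim-value of a simple path of length k is k.
Branch 1: length 10, Nim-value = 10
Branch 2: length 5, Nim-value = 5
Branch 3: length 2, Nim-value = 2
Total Nim-value = XOR of all branch values:
0 XOR 10 = 10
10 XOR 5 = 15
15 XOR 2 = 13
Nim-value of the tree = 13

13


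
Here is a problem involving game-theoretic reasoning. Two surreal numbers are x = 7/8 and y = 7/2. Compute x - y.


x = 7/8, y = 7/2
Converting to common denominator: 8
x = 7/8, y = 28/8
x - y = 7/8 - 7/2 = -21/8

-21/8


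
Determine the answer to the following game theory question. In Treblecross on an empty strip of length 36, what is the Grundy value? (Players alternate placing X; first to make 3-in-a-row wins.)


Treblecross: place X on empty cells; 3-in-a-row wins.
Playing within two cells of an existing X lets the opponent win at once, so sensible play treats the cells i-2..i+2 around each X as dead. The player left with no safe cell loses, so this is a normal-play take-away game on strips of safe cells.
Placing X at cell i (0-indexed) of a strip of k safe cells leaves independent strips of sizes max(0, i-2) and max(0, k-i-3). Hence G(k) = mex{ G(max(0,i-2)) XOR G(max(0,k-i-3)) : 0 <= i < k }, with G(0) = 0.
G(1): splits (0,0):0^0=0 -> mex({0}) = 1
G(2): splits (0,0):0^0=0 -> mex({0}) = 1
G(3): splits (0,0):0^0=0 -> mex({0}) = 1
G(4): splits (0,1):0^1=1 (0,0):0^0=0 -> mex({0, 1}) = 2
G(5): splits (0,2):0^1=1 (0,1):0^1=1 (0,0):0^0=0 -> mex({0, 1}) = 2
G(6) = mex({1}) = 0
G(7) = mex({0, 1, 2}) = 3
G(8) = mex({0, 1, 2}) = 3
G(9) = mex({0, 2}) = 1
G(10) = mex({0, 2, 3}) = 1
G(11) = mex({0, 3}) = 1
G(12) = mex({1, 3}) = 0
G(13) = mex({0, 1, 2, 3}) = 4
G(14) = mex({0, 1, 2}) = 3
G(15) = mex({0, 1, 2}) = 3
G(16) = mex({0, 1, 2, 4}) = 3
G(17) = mex({0, 1, 3, 4}) = 2
G(18) = mex({0, 1, 3, 4}) = 2
G(19) = mex({0, 1, 3, 5}) = 2
G(20) = mex({0, 1, 2, 3, 5}) = 4
G(21) = mex({0, 1, 2, 3, 5}) = 4
G(22) = mex({1, 2, 6}) = 0
G(23) = mex({0, 1, 2, 3, 4, 6}) = 5
G(24) = mex({0, 1, 2, 3, 4}) = 5
G(25) = mex({0, 1, 3, 4, 7}) = 2
G(26) = mex({0, 1, 3, 4, 5, 7}) = 2
G(27) = mex({0, 1, 3, 5}) = 2
G(28) = mex({0, 1, 2, 5}) = 3
G(29) = mex({0, 1, 2, 4, 5, 6}) = 3
G(30) = mex({1, 2, 4, 6}) = 0
G(31) = mex({0, 1, 2, 3, 4, 6}) = 5
G(32) = mex({1, 2, 3, 4, 7}) = 0
G(33) = mex({0, 3, 7}) = 1
G(34) = mex({0, 2, 3, 5, 7}) = 1
G(35) = mex({0, 2, 3, 5, 6}) = 1
G(36) = mex({0, 1, 2, 5, 6}) = 3
Therefore G(36) = 3.

3


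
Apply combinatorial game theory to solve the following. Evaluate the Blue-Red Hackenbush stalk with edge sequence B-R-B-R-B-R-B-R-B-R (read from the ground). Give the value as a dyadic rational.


Edges (from ground): B-R-B-R-B-R-B-R-B-R
By Berlekamp's sign-expansion rule, a Blue-Red Hackenbush stalk has the value of the surreal number whose sign sequence is the edge sequence with B -> + and R -> -.
Sign sequence: +-+-+-+-+-
Trace the sign expansion in the surreal number tree, starting from 0:
Edge 1: B (sign +) -> bounds (0, +inf), value = 1
Edge 2: R (sign -) -> bounds (0, 1), value = 1/2
Edge 3: B (sign +) -> bounds (1/2, 1), value = 3/4
Edge 4: R (sign -) -> bounds (1/2, 3/4), value = 5/8
Edge 5: B (sign +) -> bounds (5/8, 3/4), value = 11/16
Edge 6: R (sign -) -> bounds (5/8, 11/16), value = 21/32
Edge 7: B (sign +) -> bounds (21/32, 11/16), value = 43/64
Edge 8: R (sign -) -> bounds (21/32, 43/64), value = 85/128
Edge 9: B (sign +) -> bounds (85/128, 43/64), value = 171/256
Edge 10: R (sign -) -> bounds (85/128, 171/256), value = 341/512
Game value = 341/512

341/512


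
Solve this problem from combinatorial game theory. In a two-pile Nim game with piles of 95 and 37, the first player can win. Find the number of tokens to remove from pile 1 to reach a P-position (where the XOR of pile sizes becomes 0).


Piles: 95 and 37
Current XOR: 95 XOR 37 = 122 (non-zero, so this is an N-position).
To make the XOR zero, we need to find a move that balances the piles.
For pile 1 (size 95): target = 95 XOR 122 = 37
We reduce pile 1 from 95 to 37.
Tokens removed: 95 - 37 = 58
Verification: 37 XOR 37 = 0

58


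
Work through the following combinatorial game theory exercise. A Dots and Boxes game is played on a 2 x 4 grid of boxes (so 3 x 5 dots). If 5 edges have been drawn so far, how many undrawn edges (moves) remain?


Grid: 2 x 4 boxes, i.e. 3 rows and 5 columns of dots.
Horizontal edges: (rows + 1) * cols = 3 * 4 = 12
Vertical edges: rows * (cols + 1) = 2 * 5 = 10
Total edges: 12 + 10 = 22
Edges drawn: 5
Remaining: 22 - 5 = 17

17


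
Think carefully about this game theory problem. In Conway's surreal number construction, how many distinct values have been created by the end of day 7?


Day 0: {|} = 0 is born. Count = 1.
Day n: the number of surreal numbers born by day n is 2^(n+1) - 1.
By day 0: 2^1 - 1 = 1
By day 1: 2^2 - 1 = 3
By day 2: 2^3 - 1 = 7
By day 3: 2^4 - 1 = 15
By day 4: 2^5 - 1 = 31
By day 5: 2^6 - 1 = 63
By day 6: 2^7 - 1 = 127
By day 7: 2^8 - 1 = 255
By day 7: 255 surreal numbers.

255


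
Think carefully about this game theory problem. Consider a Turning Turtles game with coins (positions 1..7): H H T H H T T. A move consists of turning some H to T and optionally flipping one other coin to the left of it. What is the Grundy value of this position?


Coins: H H T H H T T
Key fact: a single head at position k behaves exactly like a Nim heap of size k (turning it to T and optionally flipping a coin at j < k corresponds to moving the heap from k to j, or to 0), and heads combine as a disjunctive sum (two heads at the same place would cancel, matching j XOR j = 0). So the Nim-value is the XOR of the 1-indexed positions of the heads.
Face-up positions (1-indexed): [1, 2, 4, 5]
XOR 0 with 1: 0 XOR 1 = 1
XOR 1 with 2: 1 XOR 2 = 3
XOR 3 with 4: 3 XOR 4 = 7
XOR 7 with 5: 7 XOR 5 = 2
Nim-value = 2

2


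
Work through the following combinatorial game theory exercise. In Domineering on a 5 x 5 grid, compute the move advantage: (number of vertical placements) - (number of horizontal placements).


Board is 5 x 5 (rows x cols).
Left (vertical) placements: (rows-1) * cols = 4 * 5 = 20
Right (horizontal) placements: rows * (cols-1) = 5 * 4 = 20
Advantage = Left - Right = 20 - 20 = 0

0


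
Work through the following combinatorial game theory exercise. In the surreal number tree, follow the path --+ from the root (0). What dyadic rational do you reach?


Sign expansion: --+
Rule: track bounds (lo, hi), initially (-inf, +inf). On '+', the current value becomes lo and we move to the simplest number in (value, hi): value + 1 if hi = +inf, otherwise the midpoint (value + hi)/2. On '-', the current value becomes hi and we move to value - 1 if lo = -inf, otherwise the midpoint (lo + value)/2.
Start at 0.
Step 1: sign = -, move left. Bounds: (-inf, 0). Value = -1
Step 2: sign = -, move left. Bounds: (-inf, -1). Value = -2
Step 3: sign = +, move right. Bounds: (-2, -1). Value = -3/2
The surreal number with sign expansion --+ is -3/2.

-3/2


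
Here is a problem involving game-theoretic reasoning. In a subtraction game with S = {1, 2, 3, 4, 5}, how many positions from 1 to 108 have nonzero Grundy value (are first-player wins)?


Subtraction set S = {1, 2, 3, 4, 5}, so G(n) = n mod 6.
G(n) = 0 when n is a multiple of 6.
Multiples of 6 in [1, 108]: 18
N-positions (nonzero Grundy) = 108 - 18 = 90

90


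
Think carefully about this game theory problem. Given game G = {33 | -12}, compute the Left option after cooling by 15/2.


Original game: {33 | -12} (a switch {a | b} with a > b).
Cooling by t (for t below the temperature (a - b)/2 = 45/2) taxes each move by t: {a | b} cooled by t is {a - t | b + t}.
Cooling amount: t = 15/2
Cooled Left option: 33 - 15/2 = 51/2
Cooled Right option: -12 + 15/2 = -9/2
Cooled game: {51/2 | -9/2}
Left option = 51/2

51/2


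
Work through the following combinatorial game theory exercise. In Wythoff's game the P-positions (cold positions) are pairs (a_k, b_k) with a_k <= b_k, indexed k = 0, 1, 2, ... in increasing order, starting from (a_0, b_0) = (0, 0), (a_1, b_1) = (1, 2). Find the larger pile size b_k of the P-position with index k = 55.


By Wythoff's theorem, a_k = floor(k * phi) and b_k = floor(k * phi^2) = a_k + k, where phi = (1 + sqrt(5))/2 is the golden ratio.
phi = (1 + sqrt(5))/2 = 1.618034
phi^2 = phi + 1 = 2.618034
k = 55
k * phi^2 = 55 * 2.618034 = 143.991869
b_55 = floor(k * phi^2) = 143 (check: a_55 + k = 88 + 55 = 143)

143


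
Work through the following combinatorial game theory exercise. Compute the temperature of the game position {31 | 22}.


The game is {31 | 22}, a switch {a | b} with numbers a > b.
Cooling {a | b} by t gives {a - t | b + t}, which stops being hot when a - t = b + t, i.e. at t = (a - b)/2. So the temperature of a switch is (a - b)/2.
Temperature = (Left option - Right option) / 2
= (31 - (22)) / 2
= 9 / 2
= 9/2

9/2


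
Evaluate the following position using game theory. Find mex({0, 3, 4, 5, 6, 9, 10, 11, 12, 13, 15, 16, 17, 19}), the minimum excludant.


Set = {0, 3, 4, 5, 6, 9, 10, 11, 12, 13, 15, 16, 17, 19}
0 is in the set.
1 is NOT in the set. This is the mex.
mex = 1

1


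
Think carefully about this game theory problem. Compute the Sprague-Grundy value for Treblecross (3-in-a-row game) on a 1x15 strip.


Treblecross: place X on empty cells; 3-in-a-row wins.
Playing within two cells of an existing X lets the opponent win at once, so sensible play treats the cells i-2..i+2 around each X as dead. The player left with no safe cell loses, so this is a normal-play take-away game on strips of safe cells.
Placing X at cell i (0-indexed) of a strip of k safe cells leaves independent strips of sizes max(0, i-2) and max(0, k-i-3). Hence G(k) = mex{ G(max(0,i-2)) XOR G(max(0,k-i-3)) : 0 <= i < k }, with G(0) = 0.
G(1): splits (0,0):0^0=0 -> mex({0}) = 1
G(2): splits (0,0):0^0=0 -> mex({0}) = 1
G(3): splits (0,0):0^0=0 -> mex({0}) = 1
G(4): splits (0,1):0^1=1 (0,0):0^0=0 -> mex({0, 1}) = 2
G(5): splits (0,2):0^1=1 (0,1):0^1=1 (0,0):0^0=0 -> mex({0, 1}) = 2
G(6) = mex({1}) = 0
G(7) = mex({0, 1, 2}) = 3
G(8) = mex({0, 1, 2}) = 3
G(9) = mex({0, 2}) = 1
G(10) = mex({0, 2, 3}) = 1
G(11) = mex({0, 3}) = 1
G(12) = mex({1, 3}) = 0
G(13) = mex({0, 1, 2, 3}) = 4
G(14) = mex({0, 1, 2}) = 3
G(15) = mex({0, 1, 2}) = 3
Therefore G(15) = 3.

3


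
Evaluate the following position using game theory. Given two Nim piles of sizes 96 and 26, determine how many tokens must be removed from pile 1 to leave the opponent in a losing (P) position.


Piles: 96 and 26
Current XOR: 96 XOR 26 = 122 (non-zero, so this is an N-position).
To make the XOR zero, we need to find a move that balances the piles.
For pile 1 (size 96): target = 96 XOR 122 = 26
We reduce pile 1 from 96 to 26.
Tokens removed: 96 - 26 = 70
Verification: 26 XOR 26 = 0

70


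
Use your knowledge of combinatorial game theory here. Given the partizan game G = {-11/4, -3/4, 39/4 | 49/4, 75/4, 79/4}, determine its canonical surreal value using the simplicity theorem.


Left options: {-11/4, -3/4, 39/4}, max = 39/4
Right options: {49/4, 75/4, 79/4}, min = 49/4
All options are numbers and max(Left) < min(Right), so by the simplicity theorem the value is the simplest (earliest-born) number strictly between 39/4 and 49/4.
Integers 10 through 12 all lie strictly between 39/4 and 49/4.
Among integers, the simplest (lowest birthday = smallest |n|; 0 is born on day 0, +-n on day n) is 10.
No non-integer in the interval can be simpler: if x is a non-integer in the interval, then floor(x) or ceil(x) also lies in the interval (the interval contains an integer), and both are proper prefixes of x's sign expansion, i.e. born earlier. So the game value is 10.
Game value = 10

10


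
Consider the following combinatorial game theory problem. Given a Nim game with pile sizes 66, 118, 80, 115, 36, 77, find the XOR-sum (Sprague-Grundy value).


We need the XOR (exclusive or) of all pile sizes.
After XOR-ing pile 1 (size 66): 0 XOR 66 = 66
After XOR-ing pile 2 (size 118): 66 XOR 118 = 52
After XOR-ing pile 3 (size 80): 52 XOR 80 = 100
After XOR-ing pile 4 (size 115): 100 XOR 115 = 23
After XOR-ing pile 5 (size 36): 23 XOR 36 = 51
After XOR-ing pile 6 (size 77): 51 XOR 77 = 126
The Nim-value of this position is 126.

126


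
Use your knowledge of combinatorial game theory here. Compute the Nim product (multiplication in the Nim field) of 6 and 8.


Nim multiplication is bilinear over XOR: (u XOR v) * w = (u*w) XOR (v*w).
So we split each operand into its bit components and XOR the pairwise Nim products.
6 = 2 + 4 (as XOR of powers of 2).
8 = 8 (as XOR of powers of 2).
Using the standard Nim-product table on single bits:
  2*2 = 3,   2*4 = 8,   2*8 = 12,
  4*4 = 6,   4*8 = 11,  8*8 = 13,
and  1*x = x (identity), k*l = l*k (commutative).
Pairwise Nim products:
  2 * 8 = 12
  4 * 8 = 11
XOR them: 12 XOR 11 = 7.
Result: 6 * 8 = 7 (in Nim).

7


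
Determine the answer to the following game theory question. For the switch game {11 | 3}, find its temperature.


The game is {11 | 3}, a switch {a | b} with numbers a > b.
Cooling {a | b} by t gives {a - t | b + t}, which stops being hot when a - t = b + t, i.e. at t = (a - b)/2. So the temperature of a switch is (a - b)/2.
Temperature = (Left option - Right option) / 2
= (11 - (3)) / 2
= 8 / 2
= 4

4


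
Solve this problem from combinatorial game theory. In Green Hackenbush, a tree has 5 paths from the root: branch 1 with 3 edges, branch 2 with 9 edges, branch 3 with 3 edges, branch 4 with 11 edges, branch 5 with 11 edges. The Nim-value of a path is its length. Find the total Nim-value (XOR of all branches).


The tree has 5 branches from the ground vertex.
In Green Hackenbush, the Nim-value of a simple path of length k is k.
Branch 1: length 3, Nim-value = 3
Branch 2: length 9, Nim-value = 9
Branch 3: length 3, Nim-value = 3
Branch 4: length 11, Nim-value = 11
Branch 5: length 11, Nim-value = 11
Total Nim-value = XOR of all branch values:
0 XOR 3 = 3
3 XOR 9 = 10
10 XOR 3 = 9
9 XOR 11 = 2
2 XOR 11 = 9
Nim-value of the tree = 9

9


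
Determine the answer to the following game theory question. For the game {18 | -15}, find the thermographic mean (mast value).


Game = {18 | -15}, a switch {a | b} with numbers a > b.
Its thermograph has left wall a - t and right wall b + t, which meet at t = (a - b)/2, where both equal (a + b)/2. So the mast (mean value) is at (a + b)/2.
Mean = (18 + (-15))/2 = 3/2 = 3/2

3/2


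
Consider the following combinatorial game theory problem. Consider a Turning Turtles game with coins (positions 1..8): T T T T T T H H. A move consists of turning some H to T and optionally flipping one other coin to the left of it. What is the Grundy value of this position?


Coins: T T T T T T H H
Key fact: a single head at position k behaves exactly like a Nim heap of size k (turning it to T and optionally flipping a coin at j < k corresponds to moving the heap from k to j, or to 0), and heads combine as a disjunctive sum (two heads at the same place would cancel, matching j XOR j = 0). So the Nim-value is the XOR of the 1-indexed positions of the heads.
Face-up positions (1-indexed): [7, 8]
XOR 0 with 7: 0 XOR 7 = 7
XOR 7 with 8: 7 XOR 8 = 15
Nim-value = 15

15


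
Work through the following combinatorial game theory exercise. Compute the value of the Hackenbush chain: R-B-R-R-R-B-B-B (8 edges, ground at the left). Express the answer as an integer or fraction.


Edges (from ground): R-B-R-R-R-B-B-B
By Berlekamp's sign-expansion rule, a Blue-Red Hackenbush stalk has the value of the surreal number whose sign sequence is the edge sequence with B -> + and R -> -.
Sign sequence: -+---+++
Trace the sign expansion in the surreal number tree, starting from 0:
Edge 1: R (sign -) -> bounds (-inf, 0), value = -1
Edge 2: B (sign +) -> bounds (-1, 0), value = -1/2
Edge 3: R (sign -) -> bounds (-1, -1/2), value = -3/4
Edge 4: R (sign -) -> bounds (-1, -3/4), value = -7/8
Edge 5: R (sign -) -> bounds (-1, -7/8), value = -15/16
Edge 6: B (sign +) -> bounds (-15/16, -7/8), value = -29/32
Edge 7: B (sign +) -> bounds (-29/32, -7/8), value = -57/64
Edge 8: B (sign +) -> bounds (-57/64, -7/8), value = -113/128
Game value = -113/128

-113/128


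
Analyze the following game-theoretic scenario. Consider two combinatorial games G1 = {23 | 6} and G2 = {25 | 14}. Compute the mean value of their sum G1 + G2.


G1 = {23 | 6}, G2 = {25 | 14}
Each is a switch {a | b} with numbers a > b; its mean value is (a + b)/2, and mean value is additive over game sums: m(G1 + G2) = m(G1) + m(G2).
Mean of G1 = (23 + (6))/2 = 29/2 = 29/2
Mean of G2 = (25 + (14))/2 = 39/2 = 39/2
Mean of G1 + G2 = 29/2 + 39/2 = 34

34


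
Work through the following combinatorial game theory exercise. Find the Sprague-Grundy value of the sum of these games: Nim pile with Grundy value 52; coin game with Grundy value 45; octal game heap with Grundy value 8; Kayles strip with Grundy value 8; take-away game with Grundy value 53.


By the Sprague-Grundy theorem, the Grundy value of a sum of games is the XOR of individual Grundy values.
Nim pile: Grundy value = 52. Running XOR: 0 XOR 52 = 52
coin game: Grundy value = 45. Running XOR: 52 XOR 45 = 25
octal game heap: Grundy value = 8. Running XOR: 25 XOR 8 = 17
Kayles strip: Grundy value = 8. Running XOR: 17 XOR 8 = 25
take-away game: Grundy value = 53. Running XOR: 25 XOR 53 = 44
The combined Grundy value is 44.

44


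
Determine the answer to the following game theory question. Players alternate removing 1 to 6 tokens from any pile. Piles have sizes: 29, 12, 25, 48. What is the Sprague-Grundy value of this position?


Subtraction set: {1, 2, 3, 4, 5, 6}
For this subtraction set, G(n) = n mod 7 (period = max + 1 = 7).
Pile 1 (size 29): G(29) = 29 mod 7 = 1
Pile 2 (size 12): G(12) = 12 mod 7 = 5
Pile 3 (size 25): G(25) = 25 mod 7 = 4
Pile 4 (size 48): G(48) = 48 mod 7 = 6
Total Grundy value = XOR of all: 1 XOR 5 XOR 4 XOR 6 = 6

6
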